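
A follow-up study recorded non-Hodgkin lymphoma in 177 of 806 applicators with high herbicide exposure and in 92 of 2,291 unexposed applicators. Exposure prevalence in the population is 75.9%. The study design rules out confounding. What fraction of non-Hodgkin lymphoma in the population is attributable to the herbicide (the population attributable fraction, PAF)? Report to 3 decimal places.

p₁ = P(outcome | exposed) = 177/806 = 0.2196
p₀ = P(outcome | unexposed) = 92/2291 = 0.040157
Overall risk P(Y=1) = π·p₁ + (1−π)·p₀ = 0.759×0.2196 + 0.241×0.040157 = 0.17636.
Under exogeneity, PAF = [P(Y=1) − p₀] / P(Y=1).
PAF = (0.17636 − 0.040157) / 0.17636 ≈ 0.7723

PAF ≈ 0.772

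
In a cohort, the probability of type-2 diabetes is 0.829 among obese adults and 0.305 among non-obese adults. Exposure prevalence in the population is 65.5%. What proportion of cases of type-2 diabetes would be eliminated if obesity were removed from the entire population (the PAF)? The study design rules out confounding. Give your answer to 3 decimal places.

PAF ≈ 0.529

Let p₁ = 0.829, p₀ = 0.305.
Overall risk P(Y=1) = π·p₁ + (1−π)·p₀ = 0.655×0.829 + 0.345×0.305 = 0.64822.
Under exogeneity, PAF = [P(Y=1) − p₀] / P(Y=1).
PAF = (0.64822 − 0.305) / 0.64822 ≈ 0.5295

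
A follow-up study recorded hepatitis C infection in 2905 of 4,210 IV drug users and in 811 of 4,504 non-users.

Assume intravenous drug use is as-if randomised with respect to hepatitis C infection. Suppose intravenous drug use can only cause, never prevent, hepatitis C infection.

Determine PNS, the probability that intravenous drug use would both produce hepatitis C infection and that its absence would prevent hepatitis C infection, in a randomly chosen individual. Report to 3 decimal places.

p₁ = P(outcome | exposed) = 2905/4210 = 0.69002
p₀ = P(outcome | unexposed) = 811/4504 = 0.18006
Under exogeneity and monotonicity, PNS = p₁ − p₀.
PNS = 0.69002 − 0.18006 = 0.50996

PNS ≈ 0.510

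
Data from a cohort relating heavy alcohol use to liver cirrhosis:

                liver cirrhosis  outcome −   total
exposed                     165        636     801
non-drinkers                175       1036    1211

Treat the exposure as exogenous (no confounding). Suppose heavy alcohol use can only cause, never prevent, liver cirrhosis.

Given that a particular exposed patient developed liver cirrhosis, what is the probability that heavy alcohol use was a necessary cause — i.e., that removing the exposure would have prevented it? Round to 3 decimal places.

PN ≈ 0.298

p₁ = P(outcome | exposed) = 165/801 = 0.20599
p₀ = P(outcome | unexposed) = 175/1211 = 0.14451
Under exogeneity and monotonicity, PN = (p₁ − p₀)/p₁.
PN = (0.20599 − 0.14451) / 0.20599 ≈ 0.2985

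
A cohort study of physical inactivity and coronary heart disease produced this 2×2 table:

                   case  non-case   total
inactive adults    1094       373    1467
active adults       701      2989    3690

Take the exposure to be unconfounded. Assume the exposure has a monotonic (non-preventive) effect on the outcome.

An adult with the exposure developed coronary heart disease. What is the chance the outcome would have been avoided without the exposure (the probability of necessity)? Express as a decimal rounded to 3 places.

p₁ = P(outcome | exposed) = 1094/1467 = 0.74574
p₀ = P(outcome | unexposed) = 701/3690 = 0.18997
Under exogeneity and monotonicity, PN = (p₁ − p₀) / p₁.
PN = (0.74574 − 0.18997) / 0.74574 = 0.55577 / 0.74574 ≈ 0.7453

PN ≈ 0.745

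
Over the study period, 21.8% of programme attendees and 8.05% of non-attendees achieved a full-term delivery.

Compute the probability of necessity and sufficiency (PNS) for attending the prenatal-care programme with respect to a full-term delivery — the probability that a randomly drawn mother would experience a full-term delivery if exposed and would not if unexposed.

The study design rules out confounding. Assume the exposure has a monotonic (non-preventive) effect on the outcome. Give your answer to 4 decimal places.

p₁ = 0.218, p₀ = 0.0805.
Under exogeneity and monotonicity, PNS = p₁ − p₀.
PNS = 0.218 − 0.0805 = 0.1375

PNS ≈ 0.1375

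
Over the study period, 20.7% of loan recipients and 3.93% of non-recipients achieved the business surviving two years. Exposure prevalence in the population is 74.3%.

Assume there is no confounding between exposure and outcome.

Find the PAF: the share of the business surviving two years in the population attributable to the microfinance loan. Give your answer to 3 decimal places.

p₁ = 0.207, p₀ = 0.0393.
Overall risk P(Y=1) = π·p₁ + (1−π)·p₀ = 0.743×0.207 + 0.257×0.0393 = 0.1639.
Under exogeneity, PAF = [P(Y=1) − p₀] / P(Y=1).
PAF = (0.1639 − 0.0393) / 0.1639 ≈ 0.7602

PAF ≈ 0.760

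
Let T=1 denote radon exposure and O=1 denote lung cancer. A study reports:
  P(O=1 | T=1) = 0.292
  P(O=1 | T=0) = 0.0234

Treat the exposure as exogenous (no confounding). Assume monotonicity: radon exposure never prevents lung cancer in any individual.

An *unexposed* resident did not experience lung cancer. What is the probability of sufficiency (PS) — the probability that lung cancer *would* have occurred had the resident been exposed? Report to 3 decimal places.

PS ≈ 0.275

Let p₁ = 0.292, p₀ = 0.0234.
Under exogeneity and monotonicity, PS = (p₁ − p₀) / (1 − p₀).
PS = (0.292 − 0.0234) / (1 − 0.0234) = 0.2686 / 0.9766 ≈ 0.2750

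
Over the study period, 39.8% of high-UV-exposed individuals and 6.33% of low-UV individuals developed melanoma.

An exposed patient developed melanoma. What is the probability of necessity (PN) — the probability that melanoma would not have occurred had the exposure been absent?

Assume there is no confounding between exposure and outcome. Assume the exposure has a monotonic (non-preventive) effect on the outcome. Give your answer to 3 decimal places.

p₁ = 0.398, p₀ = 0.0633.
Under exogeneity and monotonicity, PN = (p₁ − p₀) / p₁.
PN = (0.398 − 0.0633) / 0.398 = 0.3347 / 0.398 ≈ 0.8410

PN ≈ 0.841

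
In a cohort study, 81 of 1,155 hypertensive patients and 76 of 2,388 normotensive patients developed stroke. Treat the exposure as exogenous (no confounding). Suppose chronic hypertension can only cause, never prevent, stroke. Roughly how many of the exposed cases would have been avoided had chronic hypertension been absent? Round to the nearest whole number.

about 44 cases

p₁ = P(outcome | exposed) = 81/1155 = 0.07013
p₀ = P(outcome | unexposed) = 76/2388 = 0.031826
PN = (p₁ − p₀)/p₁ = (0.07013 − 0.031826) / 0.07013 ≈ 0.54619.
Attributable cases ≈ PN × (exposed cases) = 0.54619 × 81 ≈ 44.24.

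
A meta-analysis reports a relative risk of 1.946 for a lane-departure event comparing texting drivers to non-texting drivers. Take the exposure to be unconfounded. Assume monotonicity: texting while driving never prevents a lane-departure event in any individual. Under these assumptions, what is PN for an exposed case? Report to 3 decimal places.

Under exogeneity and monotonicity, PN = (RR − 1) / RR = 1 − 1/RR.
PN = (1.946 − 1) / 1.946 = 0.946 / 1.946 ≈ 0.4861

PN ≈ 0.486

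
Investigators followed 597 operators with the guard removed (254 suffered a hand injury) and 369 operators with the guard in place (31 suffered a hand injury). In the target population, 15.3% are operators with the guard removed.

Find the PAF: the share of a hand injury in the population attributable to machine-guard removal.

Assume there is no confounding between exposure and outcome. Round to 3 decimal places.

p₁ = P(outcome | exposed) = 254/597 = 0.42546
p₀ = P(outcome | unexposed) = 31/369 = 0.084011
Overall risk P(Y=1) = π·p₁ + (1−π)·p₀ = 0.153×0.42546 + 0.847×0.084011 = 0.13625.
Under exogeneity, PAF = [P(Y=1) − p₀] / P(Y=1).
PAF = (0.13625 − 0.084011) / 0.13625 ≈ 0.3834

PAF ≈ 0.383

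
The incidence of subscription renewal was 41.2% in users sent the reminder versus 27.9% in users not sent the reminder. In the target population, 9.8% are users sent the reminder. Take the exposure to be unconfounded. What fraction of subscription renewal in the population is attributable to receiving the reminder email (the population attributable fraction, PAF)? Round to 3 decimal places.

p₁ = 0.412, p₀ = 0.279.
Overall risk P(Y=1) = π·p₁ + (1−π)·p₀ = 0.098×0.412 + 0.902×0.279 = 0.29203.
Under exogeneity, PAF = [P(Y=1) − p₀] / P(Y=1).
PAF = (0.29203 − 0.279) / 0.29203 ≈ 0.0446

PAF ≈ 0.045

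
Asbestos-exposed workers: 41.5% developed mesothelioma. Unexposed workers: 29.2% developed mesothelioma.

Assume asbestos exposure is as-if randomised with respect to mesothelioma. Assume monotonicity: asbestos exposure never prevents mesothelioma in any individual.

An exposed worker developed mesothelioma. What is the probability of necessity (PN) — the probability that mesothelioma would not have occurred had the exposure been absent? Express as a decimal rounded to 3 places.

p₁ = 0.415, p₀ = 0.292.
Under exogeneity and monotonicity, PN = (p₁ − p₀) / p₁.
PN = (0.415 − 0.292) / 0.415 = 0.123 / 0.415 ≈ 0.2964

PN ≈ 0.296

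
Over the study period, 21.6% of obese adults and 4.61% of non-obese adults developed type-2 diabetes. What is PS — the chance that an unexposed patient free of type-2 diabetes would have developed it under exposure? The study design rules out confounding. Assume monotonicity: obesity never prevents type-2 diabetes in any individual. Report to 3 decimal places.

p₁ = 0.216, p₀ = 0.0461.
Under exogeneity and monotonicity, PS = (p₁ − p₀) / (1 − p₀).
PS = (0.216 − 0.0461) / (1 − 0.0461) = 0.1699 / 0.9539 ≈ 0.1781

PS ≈ 0.178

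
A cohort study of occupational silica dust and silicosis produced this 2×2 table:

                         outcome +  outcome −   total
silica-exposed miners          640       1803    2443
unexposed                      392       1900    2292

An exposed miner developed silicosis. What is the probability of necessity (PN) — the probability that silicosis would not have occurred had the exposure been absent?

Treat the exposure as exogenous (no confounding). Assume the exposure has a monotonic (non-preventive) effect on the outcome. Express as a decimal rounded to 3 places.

PN ≈ 0.347

p₁ = P(outcome | exposed) = 640/2443 = 0.26197
p₀ = P(outcome | unexposed) = 392/2292 = 0.17103
Under exogeneity and monotonicity, PN = (p₁ − p₀)/p₁.
PN = (0.26197 − 0.17103) / 0.26197 ≈ 0.3471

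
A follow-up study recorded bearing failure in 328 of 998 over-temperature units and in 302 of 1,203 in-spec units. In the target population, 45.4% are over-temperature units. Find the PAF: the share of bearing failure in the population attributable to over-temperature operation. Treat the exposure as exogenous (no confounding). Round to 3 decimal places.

PAF ≈ 0.123

p₁ = P(outcome | exposed) = 328/998 = 0.32866
p₀ = P(outcome | unexposed) = 302/1203 = 0.25104
Overall risk P(Y=1) = π·p₁ + (1−π)·p₀ = 0.454×0.32866 + 0.546×0.25104 = 0.28628.
Under exogeneity, PAF = [P(Y=1) − p₀] / P(Y=1).
PAF = (0.28628 − 0.25104) / 0.28628 ≈ 0.1231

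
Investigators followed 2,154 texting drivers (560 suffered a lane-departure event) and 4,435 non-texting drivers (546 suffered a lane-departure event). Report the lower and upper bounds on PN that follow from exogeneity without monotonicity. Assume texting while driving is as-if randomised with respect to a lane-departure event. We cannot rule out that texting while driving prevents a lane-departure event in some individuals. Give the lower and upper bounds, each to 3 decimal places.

p₁ = P(outcome | exposed) = 560/2154 = 0.25998
p₀ = P(outcome | unexposed) = 546/4435 = 0.12311
Under exogeneity alone the bounds on PN are max{0,(p₁−p₀)/p₁} ≤ PN ≤ min{1,(1−p₀)/p₁}.
  lower = (p₁ − p₀)/p₁ = 0.13687 / 0.25998 ≈ 0.5265
  upper = min{1, (1 − p₀)/p₁} = 0.87689 / 0.25998 ≈ 3.3729 → capped at 1

0.526 ≤ PN ≤ 1.000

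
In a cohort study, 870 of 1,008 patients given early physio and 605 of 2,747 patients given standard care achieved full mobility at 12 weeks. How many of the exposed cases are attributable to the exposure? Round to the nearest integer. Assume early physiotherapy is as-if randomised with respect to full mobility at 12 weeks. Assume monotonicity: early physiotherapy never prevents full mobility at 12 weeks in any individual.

about 648 cases

p₁ = P(outcome | exposed) = 870/1008 = 0.8631
p₀ = P(outcome | unexposed) = 605/2747 = 0.22024
PN = (p₁ − p₀)/p₁ = (0.8631 − 0.22024) / 0.8631 ≈ 0.74483.
Attributable cases ≈ PN × (exposed cases) = 0.74483 × 870 ≈ 648.00.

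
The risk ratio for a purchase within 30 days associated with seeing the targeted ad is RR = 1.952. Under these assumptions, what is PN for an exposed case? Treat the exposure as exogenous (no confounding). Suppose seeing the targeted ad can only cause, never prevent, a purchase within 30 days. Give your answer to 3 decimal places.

Under exogeneity and monotonicity, PN = (RR − 1) / RR = 1 − 1/RR.
PN = (1.952 − 1) / 1.952 = 0.952 / 1.952 ≈ 0.4877

PN ≈ 0.488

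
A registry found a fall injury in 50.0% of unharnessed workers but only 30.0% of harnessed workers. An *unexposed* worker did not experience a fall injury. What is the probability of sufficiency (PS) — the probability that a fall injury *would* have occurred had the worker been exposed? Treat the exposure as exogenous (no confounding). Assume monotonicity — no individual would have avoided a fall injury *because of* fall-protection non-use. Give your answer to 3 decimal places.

PS ≈ 0.286

p₁ = 0.5, p₀ = 0.3.
Under exogeneity and monotonicity, PS = (p₁ − p₀) / (1 − p₀).
PS = (0.5 − 0.3) / (1 − 0.3) = 0.2 / 0.7 ≈ 0.2857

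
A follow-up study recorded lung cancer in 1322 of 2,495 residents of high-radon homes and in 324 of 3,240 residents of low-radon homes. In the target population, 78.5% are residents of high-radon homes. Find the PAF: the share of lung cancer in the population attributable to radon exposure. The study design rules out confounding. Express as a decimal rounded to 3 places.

p₁ = P(outcome | exposed) = 1322/2495 = 0.52986
p₀ = P(outcome | unexposed) = 324/3240 = 0.1
Overall risk P(Y=1) = π·p₁ + (1−π)·p₀ = 0.785×0.52986 + 0.215×0.1 = 0.43744.
Under exogeneity, PAF = [P(Y=1) − p₀] / P(Y=1).
PAF = (0.43744 − 0.1) / 0.43744 ≈ 0.7714

PAF ≈ 0.771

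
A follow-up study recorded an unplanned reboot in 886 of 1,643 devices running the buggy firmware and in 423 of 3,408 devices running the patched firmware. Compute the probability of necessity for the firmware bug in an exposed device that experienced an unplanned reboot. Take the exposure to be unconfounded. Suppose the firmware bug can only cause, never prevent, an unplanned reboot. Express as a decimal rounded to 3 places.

p₁ = P(outcome | exposed) = 886/1643 = 0.53926
p₀ = P(outcome | unexposed) = 423/3408 = 0.12412
Under exogeneity and monotonicity, PN = (p₁ − p₀) / p₁.
PN = (0.53926 − 0.12412) / 0.53926 = 0.41514 / 0.53926 ≈ 0.7698

PN ≈ 0.770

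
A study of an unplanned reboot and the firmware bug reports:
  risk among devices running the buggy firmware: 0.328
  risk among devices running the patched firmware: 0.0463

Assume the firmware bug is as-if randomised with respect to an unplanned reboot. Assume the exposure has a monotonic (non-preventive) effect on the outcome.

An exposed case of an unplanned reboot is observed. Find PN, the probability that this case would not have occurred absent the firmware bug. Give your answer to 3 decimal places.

Let p₁ = 0.328, p₀ = 0.0463.
Under exogeneity and monotonicity, PN = (p₁ − p₀) / p₁.
PN = (0.328 − 0.0463) / 0.328 = 0.2817 / 0.328 ≈ 0.8588

PN ≈ 0.859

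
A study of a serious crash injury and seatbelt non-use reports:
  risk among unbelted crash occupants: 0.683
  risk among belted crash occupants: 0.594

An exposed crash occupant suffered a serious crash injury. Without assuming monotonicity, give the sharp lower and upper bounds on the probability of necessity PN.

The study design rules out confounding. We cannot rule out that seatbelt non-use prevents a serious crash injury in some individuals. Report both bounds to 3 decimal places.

0.130 ≤ PN ≤ 0.594

Let p₁ = 0.683, p₀ = 0.594.
Under exogeneity alone the bounds on PN are max{0,(p₁−p₀)/p₁} ≤ PN ≤ min{1,(1−p₀)/p₁}.
  lower = (p₁ − p₀)/p₁ = 0.089 / 0.683 ≈ 0.1303
  upper = min{1, (1 − p₀)/p₁} = 0.406 / 0.683 ≈ 0.5944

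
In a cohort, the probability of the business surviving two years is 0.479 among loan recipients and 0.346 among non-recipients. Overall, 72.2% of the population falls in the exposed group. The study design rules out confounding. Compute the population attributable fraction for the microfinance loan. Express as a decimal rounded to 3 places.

Let p₁ = 0.479, p₀ = 0.346.
Overall risk P(Y=1) = π·p₁ + (1−π)·p₀ = 0.722×0.479 + 0.278×0.346 = 0.44203.
Under exogeneity, PAF = [P(Y=1) − p₀] / P(Y=1).
PAF = (0.44203 − 0.346) / 0.44203 ≈ 0.2172

PAF ≈ 0.217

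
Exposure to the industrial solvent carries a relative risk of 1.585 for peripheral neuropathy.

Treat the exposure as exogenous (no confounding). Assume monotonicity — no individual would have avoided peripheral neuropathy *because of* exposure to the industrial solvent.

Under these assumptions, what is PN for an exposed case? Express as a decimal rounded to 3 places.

Under exogeneity and monotonicity, PN = (RR − 1) / RR = 1 − 1/RR.
PN = (1.585 − 1) / 1.585 = 0.585 / 1.585 ≈ 0.3691

PN ≈ 0.369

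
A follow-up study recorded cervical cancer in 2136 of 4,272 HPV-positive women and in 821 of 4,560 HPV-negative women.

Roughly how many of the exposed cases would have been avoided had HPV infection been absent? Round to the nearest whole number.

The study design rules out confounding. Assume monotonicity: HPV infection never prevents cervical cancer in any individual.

p₁ = P(outcome | exposed) = 2136/4272 = 0.5
p₀ = P(outcome | unexposed) = 821/4560 = 0.18004
PN = (p₁ − p₀)/p₁ = (0.5 − 0.18004) / 0.5 ≈ 0.63991.
Attributable cases ≈ PN × (exposed cases) = 0.63991 × 2136 ≈ 1366.85.

about 1367 cases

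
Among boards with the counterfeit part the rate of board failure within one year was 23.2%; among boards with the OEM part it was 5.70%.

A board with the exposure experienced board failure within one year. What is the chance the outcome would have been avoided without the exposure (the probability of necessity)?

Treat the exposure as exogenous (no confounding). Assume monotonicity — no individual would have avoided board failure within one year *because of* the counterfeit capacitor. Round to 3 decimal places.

p₁ = 0.232, p₀ = 0.057.
Under exogeneity and monotonicity, PN = (p₁ − p₀) / p₁.
PN = (0.232 − 0.057) / 0.232 = 0.175 / 0.232 ≈ 0.7543

PN ≈ 0.754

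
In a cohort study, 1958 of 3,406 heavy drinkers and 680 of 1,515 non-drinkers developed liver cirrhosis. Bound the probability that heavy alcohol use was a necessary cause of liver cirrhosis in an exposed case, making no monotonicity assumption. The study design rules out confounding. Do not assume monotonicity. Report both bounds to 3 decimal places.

p₁ = P(outcome | exposed) = 1958/3406 = 0.57487
p₀ = P(outcome | unexposed) = 680/1515 = 0.44884
Under exogeneity alone the bounds on PN are max{0,(p₁−p₀)/p₁} ≤ PN ≤ min{1,(1−p₀)/p₁}.
  lower = (p₁ − p₀)/p₁ = 0.12602 / 0.57487 ≈ 0.2192
  upper = min{1, (1 − p₀)/p₁} = 0.55116 / 0.57487 ≈ 0.9588

0.219 ≤ PN ≤ 0.959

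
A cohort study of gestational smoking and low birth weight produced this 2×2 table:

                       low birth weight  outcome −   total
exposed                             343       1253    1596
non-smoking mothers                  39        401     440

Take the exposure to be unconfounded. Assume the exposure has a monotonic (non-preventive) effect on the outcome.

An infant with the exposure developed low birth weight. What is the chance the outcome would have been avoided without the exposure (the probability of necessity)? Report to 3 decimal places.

p₁ = P(outcome | exposed) = 343/1596 = 0.21491
p₀ = P(outcome | unexposed) = 39/440 = 0.088636
Under exogeneity and monotonicity, PN = (p₁ − p₀)/p₁.
PN = (0.21491 − 0.088636) / 0.21491 ≈ 0.5876

PN ≈ 0.588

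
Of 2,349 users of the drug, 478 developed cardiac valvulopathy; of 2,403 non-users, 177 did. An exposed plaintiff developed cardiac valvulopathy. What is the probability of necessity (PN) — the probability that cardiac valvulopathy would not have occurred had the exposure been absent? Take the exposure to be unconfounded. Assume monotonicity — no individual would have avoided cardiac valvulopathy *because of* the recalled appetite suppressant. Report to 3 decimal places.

PN ≈ 0.638

p₁ = P(outcome | exposed) = 478/2349 = 0.20349
p₀ = P(outcome | unexposed) = 177/2403 = 0.073658
Under exogeneity and monotonicity, PN = (p₁ − p₀) / p₁.
PN = (0.20349 − 0.073658) / 0.20349 = 0.12983 / 0.20349 ≈ 0.6380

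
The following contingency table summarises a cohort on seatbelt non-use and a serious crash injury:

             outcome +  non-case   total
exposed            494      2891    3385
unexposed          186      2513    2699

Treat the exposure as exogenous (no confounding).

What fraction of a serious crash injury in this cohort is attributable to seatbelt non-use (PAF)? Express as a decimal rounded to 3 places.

p₁ = P(outcome | exposed) = 494/3385 = 0.14594
p₀ = P(outcome | unexposed) = 186/2699 = 0.068914
Exposure prevalence π = 3385/6084 = 0.55638; overall risk P(Y=1) = 0.11177.
Under exogeneity, PAF = [P(Y=1) − p₀]/P(Y=1).
PAF = (0.11177 − 0.068914) / 0.11177 ≈ 0.3834

PAF ≈ 0.383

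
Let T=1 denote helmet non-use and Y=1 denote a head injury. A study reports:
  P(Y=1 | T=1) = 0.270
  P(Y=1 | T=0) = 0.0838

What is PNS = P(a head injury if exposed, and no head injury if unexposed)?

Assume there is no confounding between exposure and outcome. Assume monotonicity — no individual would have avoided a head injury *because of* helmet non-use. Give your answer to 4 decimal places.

Let p₁ = 0.27, p₀ = 0.0838.
Under exogeneity and monotonicity, PNS = p₁ − p₀.
PNS = 0.27 − 0.0838 = 0.1862

PNS ≈ 0.1862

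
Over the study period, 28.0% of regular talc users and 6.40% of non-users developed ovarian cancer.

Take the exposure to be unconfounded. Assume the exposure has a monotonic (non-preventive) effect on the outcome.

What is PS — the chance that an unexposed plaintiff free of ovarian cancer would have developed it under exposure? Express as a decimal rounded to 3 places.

p₁ = 0.28, p₀ = 0.064.
Under exogeneity and monotonicity, PS = (p₁ − p₀) / (1 − p₀).
PS = (0.28 − 0.064) / (1 − 0.064) = 0.216 / 0.936 ≈ 0.2308

PS ≈ 0.231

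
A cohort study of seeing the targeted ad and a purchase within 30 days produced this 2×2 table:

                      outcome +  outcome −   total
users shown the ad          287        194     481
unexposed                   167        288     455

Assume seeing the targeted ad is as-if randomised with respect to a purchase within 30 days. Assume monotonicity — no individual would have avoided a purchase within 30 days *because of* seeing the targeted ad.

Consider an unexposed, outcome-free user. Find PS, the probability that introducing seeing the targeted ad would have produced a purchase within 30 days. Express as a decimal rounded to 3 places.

PS ≈ 0.363

p₁ = P(outcome | exposed) = 287/481 = 0.59667
p₀ = P(outcome | unexposed) = 167/455 = 0.36703
Under exogeneity and monotonicity, PS = (p₁ − p₀) / (1 − p₀).
PS = (0.59667 − 0.36703) / (1 − 0.36703) = 0.22964 / 0.63297 ≈ 0.3628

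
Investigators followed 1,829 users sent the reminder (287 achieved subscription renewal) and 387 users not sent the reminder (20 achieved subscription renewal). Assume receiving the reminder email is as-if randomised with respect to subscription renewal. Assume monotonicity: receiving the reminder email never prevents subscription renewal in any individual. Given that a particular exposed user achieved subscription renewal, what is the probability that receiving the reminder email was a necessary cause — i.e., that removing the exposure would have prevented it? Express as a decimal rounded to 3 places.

p₁ = P(outcome | exposed) = 287/1829 = 0.15692
p₀ = P(outcome | unexposed) = 20/387 = 0.05168
Under exogeneity and monotonicity, PN = (p₁ − p₀) / p₁.
PN = (0.15692 − 0.05168) / 0.15692 = 0.10524 / 0.15692 ≈ 0.6707

PN ≈ 0.671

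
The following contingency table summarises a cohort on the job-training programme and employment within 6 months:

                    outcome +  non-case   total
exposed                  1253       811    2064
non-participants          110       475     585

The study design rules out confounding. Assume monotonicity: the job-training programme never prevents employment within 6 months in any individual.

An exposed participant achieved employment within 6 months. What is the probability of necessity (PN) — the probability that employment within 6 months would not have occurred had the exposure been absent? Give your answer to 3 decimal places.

p₁ = P(outcome | exposed) = 1253/2064 = 0.60707
p₀ = P(outcome | unexposed) = 110/585 = 0.18803
Under exogeneity and monotonicity, PN = (p₁ − p₀) / p₁.
PN = (0.60707 − 0.18803) / 0.60707 = 0.41904 / 0.60707 ≈ 0.6903

PN ≈ 0.690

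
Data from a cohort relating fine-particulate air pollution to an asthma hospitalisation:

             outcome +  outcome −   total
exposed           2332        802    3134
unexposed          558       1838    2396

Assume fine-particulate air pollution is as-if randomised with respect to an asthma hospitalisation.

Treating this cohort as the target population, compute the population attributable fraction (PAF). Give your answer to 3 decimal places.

PAF ≈ 0.554

p₁ = P(outcome | exposed) = 2332/3134 = 0.7441
p₀ = P(outcome | unexposed) = 558/2396 = 0.23289
Exposure prevalence π = 3134/5530 = 0.56673; overall risk P(Y=1) = 0.5226.
Under exogeneity, PAF = [P(Y=1) − p₀]/P(Y=1).
PAF = (0.5226 − 0.23289) / 0.5226 ≈ 0.5544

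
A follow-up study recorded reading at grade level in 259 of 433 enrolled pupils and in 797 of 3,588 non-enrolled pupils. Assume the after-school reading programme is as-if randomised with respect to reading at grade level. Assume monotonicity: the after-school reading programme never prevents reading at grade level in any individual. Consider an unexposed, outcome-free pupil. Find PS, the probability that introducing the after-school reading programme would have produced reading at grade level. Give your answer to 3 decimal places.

p₁ = P(outcome | exposed) = 259/433 = 0.59815
p₀ = P(outcome | unexposed) = 797/3588 = 0.22213
Under exogeneity and monotonicity, PS = (p₁ − p₀) / (1 − p₀).
PS = (0.59815 − 0.22213) / (1 − 0.22213) = 0.37602 / 0.77787 ≈ 0.4834

PS ≈ 0.483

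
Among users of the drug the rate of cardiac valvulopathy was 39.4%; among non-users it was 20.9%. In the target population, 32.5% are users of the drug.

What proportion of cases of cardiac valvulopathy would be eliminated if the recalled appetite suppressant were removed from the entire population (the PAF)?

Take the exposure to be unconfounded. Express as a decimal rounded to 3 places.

PAF ≈ 0.223

p₁ = 0.394, p₀ = 0.209.
Overall risk P(Y=1) = π·p₁ + (1−π)·p₀ = 0.325×0.394 + 0.675×0.209 = 0.26913.
Under exogeneity, PAF = [P(Y=1) − p₀] / P(Y=1).
PAF = (0.26913 − 0.209) / 0.26913 ≈ 0.2234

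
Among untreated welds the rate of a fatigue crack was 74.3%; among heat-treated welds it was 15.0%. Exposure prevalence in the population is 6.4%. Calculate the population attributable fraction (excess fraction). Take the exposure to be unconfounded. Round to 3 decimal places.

PAF ≈ 0.202

p₁ = 0.743, p₀ = 0.15.
Overall risk P(Y=1) = π·p₁ + (1−π)·p₀ = 0.064×0.743 + 0.936×0.15 = 0.18795.
Under exogeneity, PAF = [P(Y=1) − p₀] / P(Y=1).
PAF = (0.18795 − 0.15) / 0.18795 ≈ 0.2019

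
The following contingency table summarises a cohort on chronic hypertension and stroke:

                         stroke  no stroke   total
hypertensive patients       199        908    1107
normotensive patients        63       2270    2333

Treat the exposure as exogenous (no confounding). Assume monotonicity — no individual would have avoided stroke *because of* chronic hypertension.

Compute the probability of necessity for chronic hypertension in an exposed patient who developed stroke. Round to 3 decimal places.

p₁ = P(outcome | exposed) = 199/1107 = 0.17977
p₀ = P(outcome | unexposed) = 63/2333 = 0.027004
Under exogeneity and monotonicity, PN = (p₁ − p₀)/p₁.
PN = (0.17977 − 0.027004) / 0.17977 ≈ 0.8498

PN ≈ 0.850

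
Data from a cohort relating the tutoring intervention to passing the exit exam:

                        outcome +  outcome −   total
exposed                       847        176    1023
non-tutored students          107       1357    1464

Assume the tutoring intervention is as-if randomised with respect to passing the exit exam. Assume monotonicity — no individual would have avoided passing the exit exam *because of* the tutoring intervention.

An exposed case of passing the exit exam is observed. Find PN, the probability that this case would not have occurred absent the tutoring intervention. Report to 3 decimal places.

p₁ = P(outcome | exposed) = 847/1023 = 0.82796
p₀ = P(outcome | unexposed) = 107/1464 = 0.073087
Under exogeneity and monotonicity, PN = (p₁ − p₀)/p₁.
PN = (0.82796 − 0.073087) / 0.82796 ≈ 0.9117

PN ≈ 0.912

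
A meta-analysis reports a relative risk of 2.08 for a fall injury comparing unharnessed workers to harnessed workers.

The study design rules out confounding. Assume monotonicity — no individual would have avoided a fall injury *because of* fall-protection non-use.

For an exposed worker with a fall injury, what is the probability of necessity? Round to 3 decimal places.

Under exogeneity and monotonicity, PN = (RR − 1) / RR = 1 − 1/RR.
PN = (2.08 − 1) / 2.08 = 1.08 / 2.08 ≈ 0.5192

PN ≈ 0.519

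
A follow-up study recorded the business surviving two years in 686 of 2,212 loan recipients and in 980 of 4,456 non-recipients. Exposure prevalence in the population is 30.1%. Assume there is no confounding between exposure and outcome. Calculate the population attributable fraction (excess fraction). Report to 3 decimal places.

PAF ≈ 0.110

p₁ = P(outcome | exposed) = 686/2212 = 0.31013
p₀ = P(outcome | unexposed) = 980/4456 = 0.21993
Overall risk P(Y=1) = π·p₁ + (1−π)·p₀ = 0.301×0.31013 + 0.699×0.21993 = 0.24708.
Under exogeneity, PAF = [P(Y=1) − p₀] / P(Y=1).
PAF = (0.24708 − 0.21993) / 0.24708 ≈ 0.1099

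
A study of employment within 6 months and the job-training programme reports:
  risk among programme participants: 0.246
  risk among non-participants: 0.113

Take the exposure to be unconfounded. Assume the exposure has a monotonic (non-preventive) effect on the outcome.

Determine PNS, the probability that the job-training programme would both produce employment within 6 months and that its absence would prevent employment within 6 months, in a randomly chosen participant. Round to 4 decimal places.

PNS ≈ 0.1330

Let p₁ = 0.246, p₀ = 0.113.
Under exogeneity and monotonicity, PNS = p₁ − p₀.
PNS = 0.246 − 0.113 = 0.133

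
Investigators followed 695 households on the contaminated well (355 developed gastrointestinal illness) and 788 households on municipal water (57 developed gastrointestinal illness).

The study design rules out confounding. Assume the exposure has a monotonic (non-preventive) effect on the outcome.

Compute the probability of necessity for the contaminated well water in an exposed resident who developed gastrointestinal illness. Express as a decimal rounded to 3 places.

p₁ = P(outcome | exposed) = 355/695 = 0.51079
p₀ = P(outcome | unexposed) = 57/788 = 0.072335
Under exogeneity and monotonicity, PN = (p₁ − p₀) / p₁.
PN = (0.51079 − 0.072335) / 0.51079 = 0.43846 / 0.51079 ≈ 0.8584

PN ≈ 0.858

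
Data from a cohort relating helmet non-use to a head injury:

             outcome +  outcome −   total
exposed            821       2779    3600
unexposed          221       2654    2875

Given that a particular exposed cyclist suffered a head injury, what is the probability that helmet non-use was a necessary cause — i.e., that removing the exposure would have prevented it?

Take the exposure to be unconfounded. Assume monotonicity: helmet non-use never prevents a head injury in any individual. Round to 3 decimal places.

PN ≈ 0.663

p₁ = P(outcome | exposed) = 821/3600 = 0.22806
p₀ = P(outcome | unexposed) = 221/2875 = 0.07687
Under exogeneity and monotonicity, PN = (p₁ − p₀) / p₁.
PN = (0.22806 − 0.07687) / 0.22806 = 0.15119 / 0.22806 ≈ 0.6629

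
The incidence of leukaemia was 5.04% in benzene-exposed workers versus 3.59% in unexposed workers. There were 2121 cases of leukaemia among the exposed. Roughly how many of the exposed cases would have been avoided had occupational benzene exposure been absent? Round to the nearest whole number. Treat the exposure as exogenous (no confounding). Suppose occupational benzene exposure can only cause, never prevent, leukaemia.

p₁ = 0.0504, p₀ = 0.0359.
PN = (p₁ − p₀)/p₁ = (0.0504 − 0.0359) / 0.0504 ≈ 0.28770.
Attributable cases ≈ PN × (exposed cases) = 0.28770 × 2121 ≈ 610.21.

about 610 cases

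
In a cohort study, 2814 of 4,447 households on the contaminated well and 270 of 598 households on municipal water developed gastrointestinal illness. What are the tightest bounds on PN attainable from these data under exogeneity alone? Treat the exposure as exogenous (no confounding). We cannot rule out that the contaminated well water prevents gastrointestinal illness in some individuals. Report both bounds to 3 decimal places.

0.286 ≤ PN ≤ 0.867

p₁ = P(outcome | exposed) = 2814/4447 = 0.63279
p₀ = P(outcome | unexposed) = 270/598 = 0.45151
Under exogeneity alone the bounds on PN are max{0,(p₁−p₀)/p₁} ≤ PN ≤ min{1,(1−p₀)/p₁}.
  lower = (p₁ − p₀)/p₁ = 0.18128 / 0.63279 ≈ 0.2865
  upper = min{1, (1 − p₀)/p₁} = 0.54849 / 0.63279 ≈ 0.8668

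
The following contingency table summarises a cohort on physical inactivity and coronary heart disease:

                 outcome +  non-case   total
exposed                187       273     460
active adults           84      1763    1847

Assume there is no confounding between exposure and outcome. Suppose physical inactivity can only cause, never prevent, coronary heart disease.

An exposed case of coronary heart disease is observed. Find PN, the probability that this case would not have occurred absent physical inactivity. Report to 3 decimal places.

PN ≈ 0.888

p₁ = P(outcome | exposed) = 187/460 = 0.40652
p₀ = P(outcome | unexposed) = 84/1847 = 0.045479
Under exogeneity and monotonicity, PN = (p₁ − p₀)/p₁.
PN = (0.40652 − 0.045479) / 0.40652 ≈ 0.8881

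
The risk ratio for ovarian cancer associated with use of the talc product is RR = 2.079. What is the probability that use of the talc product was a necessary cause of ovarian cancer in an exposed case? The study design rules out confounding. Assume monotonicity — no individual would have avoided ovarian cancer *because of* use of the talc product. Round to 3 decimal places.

PN ≈ 0.519

Under exogeneity and monotonicity, PN = (RR − 1) / RR = 1 − 1/RR.
PN = (2.079 − 1) / 2.079 = 1.079 / 2.079 ≈ 0.5190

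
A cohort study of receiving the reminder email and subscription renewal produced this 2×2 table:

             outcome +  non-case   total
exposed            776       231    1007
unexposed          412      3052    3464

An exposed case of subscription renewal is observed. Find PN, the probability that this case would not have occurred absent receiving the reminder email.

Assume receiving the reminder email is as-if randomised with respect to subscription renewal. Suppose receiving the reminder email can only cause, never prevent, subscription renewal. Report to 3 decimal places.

PN ≈ 0.846

p₁ = P(outcome | exposed) = 776/1007 = 0.77061
p₀ = P(outcome | unexposed) = 412/3464 = 0.11894
Under exogeneity and monotonicity, PN = (p₁ − p₀) / p₁.
PN = (0.77061 − 0.11894) / 0.77061 = 0.65167 / 0.77061 ≈ 0.8457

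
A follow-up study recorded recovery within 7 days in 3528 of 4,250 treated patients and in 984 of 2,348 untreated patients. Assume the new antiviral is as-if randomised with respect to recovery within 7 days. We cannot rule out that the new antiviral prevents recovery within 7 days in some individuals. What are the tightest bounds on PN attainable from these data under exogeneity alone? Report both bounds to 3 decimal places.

p₁ = P(outcome | exposed) = 3528/4250 = 0.83012
p₀ = P(outcome | unexposed) = 984/2348 = 0.41908
Under exogeneity alone the bounds on PN are max{0,(p₁−p₀)/p₁} ≤ PN ≤ min{1,(1−p₀)/p₁}.
  lower = (p₁ − p₀)/p₁ = 0.41104 / 0.83012 ≈ 0.4952
  upper = min{1, (1 − p₀)/p₁} = 0.58092 / 0.83012 ≈ 0.6998

0.495 ≤ PN ≤ 0.700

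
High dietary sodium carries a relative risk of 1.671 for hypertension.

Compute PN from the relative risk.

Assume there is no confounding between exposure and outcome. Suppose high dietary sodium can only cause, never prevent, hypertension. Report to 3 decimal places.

Under exogeneity and monotonicity, PN = (RR − 1) / RR = 1 − 1/RR.
PN = (1.671 − 1) / 1.671 = 0.671 / 1.671 ≈ 0.4016

PN ≈ 0.402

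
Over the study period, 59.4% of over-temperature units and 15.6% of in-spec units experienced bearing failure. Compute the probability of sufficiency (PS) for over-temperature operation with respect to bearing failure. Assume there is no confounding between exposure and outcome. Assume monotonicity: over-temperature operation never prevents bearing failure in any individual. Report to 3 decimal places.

PS ≈ 0.519

p₁ = 0.594, p₀ = 0.156.
Under exogeneity and monotonicity, PS = (p₁ − p₀) / (1 − p₀).
PS = (0.594 − 0.156) / (1 − 0.156) = 0.438 / 0.844 ≈ 0.5190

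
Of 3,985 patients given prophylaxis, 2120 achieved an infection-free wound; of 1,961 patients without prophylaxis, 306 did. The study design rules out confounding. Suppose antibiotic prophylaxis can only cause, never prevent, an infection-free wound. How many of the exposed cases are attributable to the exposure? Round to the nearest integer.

p₁ = P(outcome | exposed) = 2120/3985 = 0.53199
p₀ = P(outcome | unexposed) = 306/1961 = 0.15604
PN = (p₁ − p₀)/p₁ = (0.53199 − 0.15604) / 0.53199 ≈ 0.70668.
Attributable cases ≈ PN × (exposed cases) = 0.70668 × 2120 ≈ 1498.17.

about 1498 cases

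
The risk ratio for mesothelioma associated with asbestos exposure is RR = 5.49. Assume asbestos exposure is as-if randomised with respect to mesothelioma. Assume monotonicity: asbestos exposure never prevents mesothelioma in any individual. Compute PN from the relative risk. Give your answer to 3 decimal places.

Under exogeneity and monotonicity, PN = (RR − 1) / RR = 1 − 1/RR.
PN = (5.49 − 1) / 5.49 = 4.49 / 5.49 ≈ 0.8179

PN ≈ 0.818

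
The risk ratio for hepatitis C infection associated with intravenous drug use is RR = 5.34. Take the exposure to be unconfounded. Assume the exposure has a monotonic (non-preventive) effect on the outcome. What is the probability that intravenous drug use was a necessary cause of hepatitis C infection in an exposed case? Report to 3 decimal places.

PN ≈ 0.813

Under exogeneity and monotonicity, PN = (RR − 1) / RR = 1 − 1/RR.
PN = (5.34 − 1) / 5.34 = 4.34 / 5.34 ≈ 0.8127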